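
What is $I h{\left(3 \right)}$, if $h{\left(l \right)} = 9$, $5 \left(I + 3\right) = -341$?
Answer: $- \frac{3204}{5} \approx -640.8$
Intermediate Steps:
$I = - \frac{356}{5}$ ($I = -3 + \frac{1}{5} \left(-341\right) = -3 - \frac{341}{5} = - \frac{356}{5} \approx -71.2$)
$I h{\left(3 \right)} = \left(- \frac{356}{5}\right) 9 = - \frac{3204}{5}$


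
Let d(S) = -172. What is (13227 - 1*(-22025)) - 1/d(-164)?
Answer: 6063345/172 ≈ 35252.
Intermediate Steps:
(13227 - 1*(-22025)) - 1/d(-164) = (13227 - 1*(-22025)) - 1/(-172) = (13227 + 22025) - 1*(-1/172) = 35252 + 1/172 = 6063345/172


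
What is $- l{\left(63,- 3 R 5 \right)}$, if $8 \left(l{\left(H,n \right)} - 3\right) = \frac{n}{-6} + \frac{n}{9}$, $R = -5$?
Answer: $- \frac{119}{48} \approx -2.4792$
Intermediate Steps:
$l{\left(H,n \right)} = 3 - \frac{n}{144}$ ($l{\left(H,n \right)} = 3 + \frac{\frac{n}{-6} + \frac{n}{9}}{8} = 3 + \frac{n \left(- \frac{1}{6}\right) + n \frac{1}{9}}{8} = 3 + \frac{- \frac{n}{6} + \frac{n}{9}}{8} = 3 + \frac{\left(- \frac{1}{18}\right) n}{8} = 3 - \frac{n}{144}$)
$- l{\left(63,- 3 R 5 \right)} = - (3 - \frac{\left(-3\right) \left(-5\right) 5}{144}) = - (3 - \frac{15 \cdot 5}{144}) = - (3 - \frac{25}{48}) = \left(-1\right) \frac{119}{48} = - \frac{119}{48}$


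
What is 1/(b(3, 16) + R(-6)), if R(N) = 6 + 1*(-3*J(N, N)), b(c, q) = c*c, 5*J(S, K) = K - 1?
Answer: 5/96 ≈ 0.052083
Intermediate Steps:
J(S, K) = -1/5 + K/5 (J(S, K) = (K - 1)/5 = (-1 + K)/5 = -1/5 + K/5)
b(c, q) = c**2
R(N) = 33/5 - 3*N/5 (R(N) = 6 + 1*(-3*(-1/5 + N/5)) = 6 + 1*(3/5 - 3*N/5) = 6 + (3/5 - 3*N/5) = 33/5 - 3*N/5)
1/(b(3, 16) + R(-6)) = 1/(3**2 + (33/5 - 3/5*(-6))) = 1/(9 + (33/5 + 18/5)) = 1/(9 + 51/5) = 1/(96/5) = 5/96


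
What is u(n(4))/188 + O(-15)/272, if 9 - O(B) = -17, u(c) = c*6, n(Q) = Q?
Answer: 1427/6392 ≈ 0.22325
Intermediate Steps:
u(c) = 6*c
O(B) = 26 (O(B) = 9 - 1*(-17) = 9 + 17 = 26)
u(n(4))/188 + O(-15)/272 = (6*4)/188 + 26/272 = 24*(1/188) + 26*(1/272) = 6/47 + 13/136 = 1427/6392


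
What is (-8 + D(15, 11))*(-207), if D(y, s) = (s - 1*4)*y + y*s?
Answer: -54234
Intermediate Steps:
D(y, s) = s*y + y*(-4 + s) (D(y, s) = (s - 4)*y + s*y = (-4 + s)*y + s*y = y*(-4 + s) + s*y = s*y + y*(-4 + s))
(-8 + D(15, 11))*(-207) = (-8 + 2*15*(-2 + 11))*(-207) = (-8 + 2*15*9)*(-207) = (-8 + 270)*(-207) = 262*(-207) = -54234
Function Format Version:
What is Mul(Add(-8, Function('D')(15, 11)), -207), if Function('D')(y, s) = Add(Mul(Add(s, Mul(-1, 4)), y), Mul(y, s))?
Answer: -54234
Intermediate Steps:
Function('D')(y, s) = Add(Mul(s, y), Mul(y, Add(-4, s))) (Function('D')(y, s) = Add(Mul(Add(s, -4), y), Mul(s, y)) = Add(Mul(Add(-4, s), y), Mul(s, y)) = Add(Mul(y, Add(-4, s)), Mul(s, y)) = Add(Mul(s, y), Mul(y, Add(-4, s))))
Mul(Add(-8, Function('D')(15, 11)), -207) = Mul(Add(-8, Mul(2, 15, Add(-2, 11))), -207) = Mul(Add(-8, Mul(2, 15, 9)), -207) = Mul(Add(-8, 270), -207) = Mul(262, -207) = -54234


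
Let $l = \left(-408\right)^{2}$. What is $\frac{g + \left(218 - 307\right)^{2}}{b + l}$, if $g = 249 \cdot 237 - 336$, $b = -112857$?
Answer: $\frac{66598}{53607} \approx 1.2423$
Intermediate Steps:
$g = 58677$ ($g = 59013 - 336 = 58677$)
$l = 166464$
$\frac{g + \left(218 - 307\right)^{2}}{b + l} = \frac{58677 + \left(218 - 307\right)^{2}}{-112857 + 166464} = \frac{58677 + \left(-89\right)^{2}}{53607} = \left(58677 + 7921\right) \frac{1}{53607} = 66598 \cdot \frac{1}{53607} = \frac{66598}{53607}$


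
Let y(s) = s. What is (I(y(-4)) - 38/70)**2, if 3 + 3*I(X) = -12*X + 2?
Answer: 2521744/11025 ≈ 228.73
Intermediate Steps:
I(X) = -1/3 - 4*X (I(X) = -1 + (-12*X + 2)/3 = -1 + (2 - 12*X)/3 = -1 + (2/3 - 4*X) = -1/3 - 4*X)
(I(y(-4)) - 38/70)**2 = ((-1/3 - 4*(-4)) - 38/70)**2 = ((-1/3 + 16) - 38*1/70)**2 = (47/3 - 19/35)**2 = (1588/105)**2 = 2521744/11025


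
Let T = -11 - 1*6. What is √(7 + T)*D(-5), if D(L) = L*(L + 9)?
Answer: -20*I*√10 ≈ -63.246*I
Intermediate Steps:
T = -17 (T = -11 - 6 = -17)
D(L) = L*(9 + L)
√(7 + T)*D(-5) = √(7 - 17)*(-5*(9 - 5)) = √(-10)*(-5*4) = (I*√10)*(-20) = -20*I*√10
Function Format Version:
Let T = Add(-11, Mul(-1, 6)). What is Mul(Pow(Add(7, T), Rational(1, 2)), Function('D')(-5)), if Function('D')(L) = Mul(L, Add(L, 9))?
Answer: Mul(-20, I, Pow(10, Rational(1, 2))) ≈ Mul(-63.246, I)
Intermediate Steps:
T = -17 (T = Add(-11, -6) = -17)
Function('D')(L) = Mul(L, Add(9, L))
Mul(Pow(Add(7, T), Rational(1, 2)), Function('D')(-5)) = Mul(Pow(Add(7, -17), Rational(1, 2)), Mul(-5, Add(9, -5))) = Mul(Pow(-10, Rational(1, 2)), Mul(-5, 4)) = Mul(Mul(I, Pow(10, Rational(1, 2))), -20) = Mul(-20, I, Pow(10, Rational(1, 2)))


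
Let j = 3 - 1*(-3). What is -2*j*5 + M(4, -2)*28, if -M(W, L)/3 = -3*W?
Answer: 948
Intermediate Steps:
j = 6 (j = 3 + 3 = 6)
M(W, L) = 9*W (M(W, L) = -(-9)*W = 9*W)
-2*j*5 + M(4, -2)*28 = -2*6*5 + (9*4)*28 = -12*5 + 36*28 = -60 + 1008 = 948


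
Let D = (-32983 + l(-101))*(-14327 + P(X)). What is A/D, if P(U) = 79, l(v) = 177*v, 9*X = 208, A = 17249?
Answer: 17249/724653280 ≈ 2.3803e-5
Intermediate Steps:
X = 208/9 (X = (⅑)*208 = 208/9 ≈ 23.111)
D = 724653280 (D = (-32983 + 177*(-101))*(-14327 + 79) = (-32983 - 17877)*(-14248) = -50860*(-14248) = 724653280)
A/D = 17249/724653280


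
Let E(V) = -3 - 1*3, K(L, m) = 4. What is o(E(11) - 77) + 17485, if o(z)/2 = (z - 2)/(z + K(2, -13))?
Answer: 1381485/79 ≈ 17487.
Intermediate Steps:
E(V) = -6 (E(V) = -3 - 3 = -6)
o(z) = 2*(-2 + z)/(4 + z) (o(z) = 2*((z - 2)/(z + 4)) = 2*((-2 + z)/(4 + z)) = 2*(-2 + z)/(4 + z))
o(E(11) - 77) + 17485 = 2*(-2 + (-6 - 77))/(4 + (-6 - 77)) + 17485 = 2*(-2 - 83)/(4 - 83) + 17485 = 2*(-85)/(-79) + 17485 = 2*(-1/79)*(-85) + 17485 = 170/79 + 17485 = 1381485/79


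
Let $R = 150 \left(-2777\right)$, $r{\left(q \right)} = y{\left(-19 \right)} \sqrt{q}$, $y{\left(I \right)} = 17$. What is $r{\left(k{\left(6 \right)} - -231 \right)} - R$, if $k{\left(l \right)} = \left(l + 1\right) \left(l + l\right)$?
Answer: $416550 + 51 \sqrt{35} \approx 4.1685 \cdot 10^{5}$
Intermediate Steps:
$k{\left(l \right)} = 2 l \left(1 + l\right)$ ($k{\left(l \right)} = \left(1 + l\right) 2 l = 2 l \left(1 + l\right)$)
$r{\left(q \right)} = 17 \sqrt{q}$
$R = -416550$
$r{\left(k{\left(6 \right)} - -231 \right)} - R = 17 \sqrt{2 \cdot 6 \left(1 + 6\right) - -231} - -416550 = 17 \sqrt{2 \cdot 6 \cdot 7 + 231} + 416550 = 17 \sqrt{84 + 231} + 416550 = 17 \sqrt{315} + 416550 = 17 \cdot 3 \sqrt{35} + 416550 = 51 \sqrt{35} + 416550 = 416550 + 51 \sqrt{35}$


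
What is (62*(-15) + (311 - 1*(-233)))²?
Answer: 148996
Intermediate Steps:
(62*(-15) + (311 - 1*(-233)))² = (-930 + (311 + 233))² = (-930 + 544)² = (-386)² = 148996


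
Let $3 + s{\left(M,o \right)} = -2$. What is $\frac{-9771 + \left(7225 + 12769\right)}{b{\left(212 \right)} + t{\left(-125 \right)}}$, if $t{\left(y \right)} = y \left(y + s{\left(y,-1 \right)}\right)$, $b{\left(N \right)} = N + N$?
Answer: $\frac{10223}{16674} \approx 0.61311$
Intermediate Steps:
$s{\left(M,o \right)} = -5$ ($s{\left(M,o \right)} = -3 - 2 = -5$)
$b{\left(N \right)} = 2 N$
$t{\left(y \right)} = y \left(-5 + y\right)$ ($t{\left(y \right)} = y \left(y - 5\right) = y \left(-5 + y\right)$)
$\frac{-9771 + \left(7225 + 12769\right)}{b{\left(212 \right)} + t{\left(-125 \right)}} = \frac{-9771 + \left(7225 + 12769\right)}{2 \cdot 212 - 125 \left(-5 - 125\right)} = \frac{-9771 + 19994}{424 - -16250} = \frac{10223}{424 + 16250} = \frac{10223}{16674}$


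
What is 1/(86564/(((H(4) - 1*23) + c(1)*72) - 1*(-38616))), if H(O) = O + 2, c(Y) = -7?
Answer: 2005/4556 ≈ 0.44008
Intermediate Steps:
H(O) = 2 + O
1/(86564/(((H(4) - 1*23) + c(1)*72) - 1*(-38616))) = 1/(86564/((((2 + 4) - 1*23) - 7*72) - 1*(-38616))) = 1/(86564/(((6 - 23) - 504) + 38616)) = 1/(86564/((-17 - 504) + 38616)) = 1/(86564/(-521 + 38616)) = 1/(86564/38095) = 1/(86564*(1/38095)) = 1/(4556/2005) = 2005/4556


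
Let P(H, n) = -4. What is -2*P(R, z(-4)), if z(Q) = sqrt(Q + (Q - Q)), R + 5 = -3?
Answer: 8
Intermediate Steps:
R = -8 (R = -5 - 3 = -8)
z(Q) = sqrt(Q) (z(Q) = sqrt(Q + 0) = sqrt(Q))
-2*P(R, z(-4)) = -2*(-4) = 8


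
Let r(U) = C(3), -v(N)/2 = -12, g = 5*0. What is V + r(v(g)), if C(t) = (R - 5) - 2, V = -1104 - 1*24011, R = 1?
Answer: -25121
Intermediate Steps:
V = -25115 (V = -1104 - 24011 = -25115)
C(t) = -6 (C(t) = (1 - 5) - 2 = -4 - 2 = -6)
g = 0
v(N) = 24 (v(N) = -2*(-12) = 24)
r(U) = -6
V + r(v(g)) = -25115 - 6 = -25121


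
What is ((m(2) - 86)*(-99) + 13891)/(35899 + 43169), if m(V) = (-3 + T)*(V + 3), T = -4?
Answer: 12935/39534 ≈ 0.32719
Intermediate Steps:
m(V) = -21 - 7*V (m(V) = (-3 - 4)*(V + 3) = -7*(3 + V) = -21 - 7*V)
((m(2) - 86)*(-99) + 13891)/(35899 + 43169) = (((-21 - 7*2) - 86)*(-99) + 13891)/(35899 + 43169) = (((-21 - 14) - 86)*(-99) + 13891)/79068 = ((-35 - 86)*(-99) + 13891)*(1/79068) = (-121*(-99) + 13891)*(1/79068) = (11979 + 13891)*(1/79068) = 25870*(1/79068) = 12935/39534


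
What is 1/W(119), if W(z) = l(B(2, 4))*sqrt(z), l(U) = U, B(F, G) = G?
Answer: sqrt(119)/476 ≈ 0.022917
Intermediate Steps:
W(z) = 4*sqrt(z)
1/W(119) = 1/(4*sqrt(119)) = sqrt(119)/476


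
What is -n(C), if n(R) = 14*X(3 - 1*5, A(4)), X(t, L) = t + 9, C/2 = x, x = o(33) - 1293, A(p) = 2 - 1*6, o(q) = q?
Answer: -98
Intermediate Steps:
A(p) = -4 (A(p) = 2 - 6 = -4)
x = -1260 (x = 33 - 1293 = -1260)
C = -2520 (C = 2*(-1260) = -2520)
X(t, L) = 9 + t
n(R) = 98 (n(R) = 14*(9 + (3 - 1*5)) = 14*(9 + (3 - 5)) = 14*(9 - 2) = 14*7 = 98)
-n(C) = -1*98 = -98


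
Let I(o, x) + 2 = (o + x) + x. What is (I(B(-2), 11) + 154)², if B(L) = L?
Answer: 29584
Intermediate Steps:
I(o, x) = -2 + o + 2*x (I(o, x) = -2 + ((o + x) + x) = -2 + (o + 2*x) = -2 + o + 2*x)
(I(B(-2), 11) + 154)² = ((-2 - 2 + 2*11) + 154)² = ((-2 - 2 + 22) + 154)² = (18 + 154)² = 172² = 29584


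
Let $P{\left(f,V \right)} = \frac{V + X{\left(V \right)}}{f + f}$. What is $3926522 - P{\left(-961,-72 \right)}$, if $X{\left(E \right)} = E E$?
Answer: $\frac{3773390198}{961} \approx 3.9265 \cdot 10^{6}$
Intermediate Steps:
$X{\left(E \right)} = E^{2}$
$P{\left(f,V \right)} = \frac{V + V^{2}}{2 f}$ ($P{\left(f,V \right)} = \frac{V + V^{2}}{f + f} = \frac{V + V^{2}}{2 f}$)
$3926522 - P{\left(-961,-72 \right)} = 3926522 - \frac{1}{2} \left(-72\right) \frac{1}{-961} \left(1 - 72\right) = 3926522 - \frac{1}{2} \left(-72\right) \left(- \frac{1}{961}\right) \left(-71\right) = 3926522 - - \frac{2556}{961} = 3926522 + \frac{2556}{961} = \frac{3773390198}{961}$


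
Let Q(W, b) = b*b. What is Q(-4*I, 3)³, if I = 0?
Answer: 729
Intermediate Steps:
Q(W, b) = b²
Q(-4*I, 3)³ = (3²)³ = 9³ = 729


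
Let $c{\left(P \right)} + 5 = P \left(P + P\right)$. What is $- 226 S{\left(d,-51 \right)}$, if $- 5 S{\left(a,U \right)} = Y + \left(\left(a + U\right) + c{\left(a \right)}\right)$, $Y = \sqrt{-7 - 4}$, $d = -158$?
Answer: $\frac{11235364}{5} + \frac{226 i \sqrt{11}}{5} \approx 2.2471 \cdot 10^{6} + 149.91 i$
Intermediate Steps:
$c{\left(P \right)} = -5 + 2 P^{2}$ ($c{\left(P \right)} = -5 + P \left(P + P\right) = -5 + P 2 P = -5 + 2 P^{2}$)
$Y = i \sqrt{11}$ ($Y = \sqrt{-11} = i \sqrt{11} \approx 3.3166 i$)
$S{\left(a,U \right)} = 1 - \frac{2 a^{2}}{5} - \frac{U}{5} - \frac{a}{5} - \frac{i \sqrt{11}}{5}$ ($S{\left(a,U \right)} = - \frac{i \sqrt{11} + \left(\left(a + U\right) + \left(-5 + 2 a^{2}\right)\right)}{5} = - \frac{i \sqrt{11} + \left(\left(U + a\right) + \left(-5 + 2 a^{2}\right)\right)}{5} = - \frac{i \sqrt{11} + \left(-5 + U + a + 2 a^{2}\right)}{5} = - \frac{-5 + U + a + 2 a^{2} + i \sqrt{11}}{5} = 1 - \frac{2 a^{2}}{5} - \frac{U}{5} - \frac{a}{5} - \frac{i \sqrt{11}}{5}$)
$- 226 S{\left(d,-51 \right)} = - 226 \left(1 - \frac{2 \left(-158\right)^{2}}{5} - - \frac{51}{5} - - \frac{158}{5} - \frac{i \sqrt{11}}{5}\right) = - 226 \left(1 - \frac{49928}{5} + \frac{51}{5} + \frac{158}{5} - \frac{i \sqrt{11}}{5}\right) = - 226 \left(- \frac{49714}{5} - \frac{i \sqrt{11}}{5}\right) = \frac{11235364}{5} + \frac{226 i \sqrt{11}}{5}$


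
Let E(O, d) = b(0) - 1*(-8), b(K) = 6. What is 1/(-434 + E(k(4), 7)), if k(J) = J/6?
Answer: -1/420 ≈ -0.0023810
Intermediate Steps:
k(J) = J/6 (k(J) = J*(⅙) = J/6)
E(O, d) = 14 (E(O, d) = 6 - 1*(-8) = 6 + 8 = 14)
1/(-434 + E(k(4), 7)) = 1/(-434 + 14) = 1/(-420) = -1/420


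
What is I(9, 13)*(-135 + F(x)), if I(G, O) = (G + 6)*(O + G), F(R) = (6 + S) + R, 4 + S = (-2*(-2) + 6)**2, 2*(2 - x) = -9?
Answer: -8745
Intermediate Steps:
x = 13/2 (x = 2 - 1/2*(-9) = 2 + 9/2 = 13/2 ≈ 6.5000)
S = 96 (S = -4 + (-2*(-2) + 6)**2 = -4 + (4 + 6)**2 = -4 + 10**2 = -4 + 100 = 96)
F(R) = 102 + R (F(R) = (6 + 96) + R = 102 + R)
I(G, O) = (6 + G)*(G + O)
I(9, 13)*(-135 + F(x)) = (9**2 + 6*9 + 6*13 + 9*13)*(-135 + (102 + 13/2)) = (81 + 54 + 78 + 117)*(-135 + 217/2) = 330*(-53/2) = -8745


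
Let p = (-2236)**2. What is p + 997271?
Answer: 5996967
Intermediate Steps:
p = 4999696
p + 997271 = 4999696 + 997271 = 5996967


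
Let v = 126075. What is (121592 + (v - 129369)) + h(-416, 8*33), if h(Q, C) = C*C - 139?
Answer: 187855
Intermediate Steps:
h(Q, C) = -139 + C² (h(Q, C) = C² - 139 = -139 + C²)
(121592 + (v - 129369)) + h(-416, 8*33) = (121592 + (126075 - 129369)) + (-139 + (8*33)²) = (121592 - 3294) + (-139 + 264²) = 118298 + (-139 + 69696) = 118298 + 69557 = 187855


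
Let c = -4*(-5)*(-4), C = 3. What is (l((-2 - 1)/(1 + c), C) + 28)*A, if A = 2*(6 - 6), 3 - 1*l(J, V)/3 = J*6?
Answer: 0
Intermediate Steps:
c = -80 (c = 20*(-4) = -80)
l(J, V) = 9 - 18*J (l(J, V) = 9 - 3*J*6 = 9 - 18*J)
A = 0 (A = 2*0 = 0)
(l((-2 - 1)/(1 + c), C) + 28)*A = ((9 - 18*(-2 - 1)/(1 - 80)) + 28)*0 = ((9 - (-54)/(-79)) + 28)*0 = ((9 - (-54)*(-1)/79) + 28)*0 = ((9 - 18*3/79) + 28)*0 = ((9 - 54/79) + 28)*0 = (657/79 + 28)*0 = (2869/79)*0 = 0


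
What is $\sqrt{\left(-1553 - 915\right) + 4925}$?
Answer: $3 \sqrt{273} \approx 49.568$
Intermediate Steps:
$\sqrt{\left(-1553 - 915\right) + 4925} = \sqrt{-2468 + 4925} = \sqrt{2457} = 3 \sqrt{273}$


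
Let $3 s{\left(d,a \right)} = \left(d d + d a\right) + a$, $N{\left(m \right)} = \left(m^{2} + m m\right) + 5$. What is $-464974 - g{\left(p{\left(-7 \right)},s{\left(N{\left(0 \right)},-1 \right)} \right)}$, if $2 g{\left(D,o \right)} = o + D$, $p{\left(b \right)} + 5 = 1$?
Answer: $- \frac{2789851}{6} \approx -4.6498 \cdot 10^{5}$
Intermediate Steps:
$p{\left(b \right)} = -4$ ($p{\left(b \right)} = -5 + 1 = -4$)
$N{\left(m \right)} = 5 + 2 m^{2}$ ($N{\left(m \right)} = \left(m^{2} + m^{2}\right) + 5 = 2 m^{2} + 5 = 5 + 2 m^{2}$)
$s{\left(d,a \right)} = \frac{a}{3} + \frac{d^{2}}{3} + \frac{a d}{3}$ ($s{\left(d,a \right)} = \frac{\left(d d + d a\right) + a}{3} = \frac{\left(d^{2} + a d\right) + a}{3} = \frac{a + d^{2} + a d}{3} = \frac{a}{3} + \frac{d^{2}}{3} + \frac{a d}{3}$)
$g{\left(D,o \right)} = \frac{D}{2} + \frac{o}{2}$ ($g{\left(D,o \right)} = \frac{o + D}{2} = \frac{D + o}{2} = \frac{D}{2} + \frac{o}{2}$)
$-464974 - g{\left(p{\left(-7 \right)},s{\left(N{\left(0 \right)},-1 \right)} \right)} = -464974 - \left(\frac{1}{2} \left(-4\right) + \frac{\frac{1}{3} \left(-1\right) + \frac{\left(5 + 2 \cdot 0^{2}\right)^{2}}{3} + \frac{1}{3} \left(-1\right) \left(5 + 2 \cdot 0^{2}\right)}{2}\right) = -464974 - \left(-2 + \frac{- \frac{1}{3} + \frac{\left(5 + 2 \cdot 0\right)^{2}}{3} + \frac{1}{3} \left(-1\right) \left(5 + 2 \cdot 0\right)}{2}\right) = -464974 - \left(-2 + \frac{- \frac{1}{3} + \frac{\left(5 + 0\right)^{2}}{3} + \frac{1}{3} \left(-1\right) \left(5 + 0\right)}{2}\right) = -464974 - \left(-2 + \frac{- \frac{1}{3} + \frac{5^{2}}{3} + \frac{1}{3} \left(-1\right) 5}{2}\right) = -464974 - \left(-2 + \frac{- \frac{1}{3} + \frac{1}{3} \cdot 25 - \frac{5}{3}}{2}\right) = -464974 - \left(-2 + \frac{- \frac{1}{3} + \frac{25}{3} - \frac{5}{3}}{2}\right) = -464974 - \left(-2 + \frac{1}{2} \cdot \frac{19}{3}\right) = -464974 - \left(-2 + \frac{19}{6}\right) = -464974 - \frac{7}{6} = - \frac{2789851}{6}$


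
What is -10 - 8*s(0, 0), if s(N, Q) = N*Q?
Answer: -10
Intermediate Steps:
-10 - 8*s(0, 0) = -10 - 0*0 = -10 - 8*0 = -10 + 0 = -10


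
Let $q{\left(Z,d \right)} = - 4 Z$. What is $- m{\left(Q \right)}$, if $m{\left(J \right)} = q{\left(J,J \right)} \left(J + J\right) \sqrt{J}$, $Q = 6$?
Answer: $288 \sqrt{6} \approx 705.45$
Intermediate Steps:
$m{\left(J \right)} = - 8 J^{\frac{5}{2}}$ ($m{\left(J \right)} = - 4 J \left(J + J\right) \sqrt{J} = - 4 J 2 J \sqrt{J} = - 8 J^{2} \sqrt{J} = - 8 J^{\frac{5}{2}}$)
$- m{\left(Q \right)} = - \left(-8\right) 6^{\frac{5}{2}} = - \left(-8\right) 36 \sqrt{6} = - \left(-288\right) \sqrt{6} = 288 \sqrt{6}$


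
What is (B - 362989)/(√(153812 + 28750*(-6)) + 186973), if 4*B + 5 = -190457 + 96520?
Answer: -144520593377/69917842834 + 6183592*I*√73/34958921417 ≈ -2.067 + 0.0015113*I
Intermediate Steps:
B = -46971/2 (B = -5/4 + (-190457 + 96520)/4 = -5/4 + (¼)*(-93937) = -5/4 - 93937/4 = -46971/2 ≈ -23486.)
(B - 362989)/(√(153812 + 28750*(-6)) + 186973) = (-46971/2 - 362989)/(√(153812 + 28750*(-6)) + 186973) = -772949/(2*(√(153812 - 172500) + 186973)) = -772949/(2*(√(-18688) + 186973)) = -772949/(2*(16*I*√73 + 186973)) = -772949/(2*(186973 + 16*I*√73))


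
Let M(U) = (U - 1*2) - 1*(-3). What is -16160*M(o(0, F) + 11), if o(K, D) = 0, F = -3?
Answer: -193920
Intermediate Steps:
M(U) = 1 + U (M(U) = (U - 2) + 3 = (-2 + U) + 3 = 1 + U)
-16160*M(o(0, F) + 11) = -16160*(1 + (0 + 11)) = -16160*(1 + 11) = -16160*12 = -193920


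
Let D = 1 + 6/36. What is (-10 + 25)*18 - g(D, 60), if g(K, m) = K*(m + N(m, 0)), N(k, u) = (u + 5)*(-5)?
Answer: 1375/6 ≈ 229.17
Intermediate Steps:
N(k, u) = -25 - 5*u (N(k, u) = (5 + u)*(-5) = -25 - 5*u)
D = 7/6 (D = 1 + 6*(1/36) = 1 + 1/6 = 7/6 ≈ 1.1667)
g(K, m) = K*(-25 + m) (g(K, m) = K*(m + (-25 - 5*0)) = K*(m + (-25 + 0)) = K*(m - 25) = K*(-25 + m))
(-10 + 25)*18 - g(D, 60) = (-10 + 25)*18 - 7*(-25 + 60)/6 = 15*18 - 7*35/6 = 270 - 1*245/6 = 270 - 245/6 = 1375/6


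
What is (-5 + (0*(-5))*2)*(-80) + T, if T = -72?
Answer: 328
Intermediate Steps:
(-5 + (0*(-5))*2)*(-80) + T = (-5 + (0*(-5))*2)*(-80) - 72 = (-5 + 0*2)*(-80) - 72 = (-5 + 0)*(-80) - 72 = -5*(-80) - 72 = 400 - 72 = 328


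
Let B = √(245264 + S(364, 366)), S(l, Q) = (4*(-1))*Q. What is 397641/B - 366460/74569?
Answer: -366460/74569 + 397641*√2438/24380 ≈ 800.42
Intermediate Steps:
S(l, Q) = -4*Q
B = 10*√2438 (B = √(245264 - 4*366) = √(245264 - 1464) = √243800 = 10*√2438 ≈ 493.76)
397641/B - 366460/74569 = 397641/((10*√2438)) - 366460/74569 = 397641*(√2438/24380) - 366460*1/74569 = 397641*√2438/24380 - 366460/74569 = -366460/74569 + 397641*√2438/24380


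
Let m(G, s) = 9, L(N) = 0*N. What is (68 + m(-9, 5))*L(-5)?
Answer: 0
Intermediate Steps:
L(N) = 0
(68 + m(-9, 5))*L(-5) = (68 + 9)*0 = 77*0 = 0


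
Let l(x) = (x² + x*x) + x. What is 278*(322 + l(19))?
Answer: 295514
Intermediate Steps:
l(x) = x + 2*x² (l(x) = (x² + x²) + x = 2*x² + x = x + 2*x²)
278*(322 + l(19)) = 278*(322 + 19*(1 + 2*19)) = 278*(322 + 19*(1 + 38)) = 278*(322 + 19*39) = 278*(322 + 741) = 278*1063 = 295514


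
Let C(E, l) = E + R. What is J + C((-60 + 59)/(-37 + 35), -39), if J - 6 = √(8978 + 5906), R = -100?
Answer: 57/2 ≈ 28.500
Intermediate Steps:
J = 128 (J = 6 + √(8978 + 5906) = 6 + √14884 = 6 + 122 = 128)
C(E, l) = -100 + E (C(E, l) = E - 100 = -100 + E)
J + C((-60 + 59)/(-37 + 35), -39) = 128 + (-100 + (-60 + 59)/(-37 + 35)) = 128 + (-100 - 1/(-2)) = 128 + (-100 - 1*(-½)) = 128 + (-100 + ½) = 128 - 199/2 = 57/2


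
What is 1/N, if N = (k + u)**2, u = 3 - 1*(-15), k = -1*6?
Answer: 1/144 ≈ 0.0069444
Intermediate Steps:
k = -6
u = 18 (u = 3 + 15 = 18)
N = 144 (N = (-6 + 18)**2 = 12**2 = 144)
1/N = 1/144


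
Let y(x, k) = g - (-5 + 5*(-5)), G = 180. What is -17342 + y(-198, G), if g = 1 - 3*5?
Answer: -17326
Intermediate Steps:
g = -14 (g = 1 - 15 = -14)
y(x, k) = 16 (y(x, k) = -14 - (-5 + 5*(-5)) = -14 - (-5 - 25) = -14 - 1*(-30) = -14 + 30 = 16)
-17342 + y(-198, G) = -17342 + 16 = -17326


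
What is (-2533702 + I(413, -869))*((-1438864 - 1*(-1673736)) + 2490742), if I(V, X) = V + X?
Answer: -6907136523012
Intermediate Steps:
(-2533702 + I(413, -869))*((-1438864 - 1*(-1673736)) + 2490742) = (-2533702 + (413 - 869))*((-1438864 - 1*(-1673736)) + 2490742) = (-2533702 - 456)*((-1438864 + 1673736) + 2490742) = -2534158*(234872 + 2490742) = -2534158*2725614 = -6907136523012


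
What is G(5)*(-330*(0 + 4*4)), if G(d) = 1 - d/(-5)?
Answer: -10560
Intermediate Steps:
G(d) = 1 + d/5 (G(d) = 1 - d*(-1)/5 = 1 - (-1)*d/5 = 1 + d/5)
G(5)*(-330*(0 + 4*4)) = (1 + (⅕)*5)*(-330*(0 + 4*4)) = (1 + 1)*(-330*(0 + 16)) = 2*(-330*16) = 2*(-5280) = -10560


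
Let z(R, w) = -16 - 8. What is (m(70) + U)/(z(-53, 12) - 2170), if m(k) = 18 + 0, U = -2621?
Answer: 2603/2194 ≈ 1.1864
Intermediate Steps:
z(R, w) = -24
m(k) = 18
(m(70) + U)/(z(-53, 12) - 2170) = (18 - 2621)/(-24 - 2170) = -2603/(-2194) = -2603*(-1/2194) = 2603/2194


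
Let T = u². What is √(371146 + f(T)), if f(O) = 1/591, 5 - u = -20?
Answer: √129634246617/591 ≈ 609.22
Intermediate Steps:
u = 25 (u = 5 - 1*(-20) = 5 + 20 = 25)
T = 625 (T = 25² = 625)
f(O) = 1/591
√(371146 + f(T)) = √(371146 + 1/591) = √(219347287/591) = √129634246617/591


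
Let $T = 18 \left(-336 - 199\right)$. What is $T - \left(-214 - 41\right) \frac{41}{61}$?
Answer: $- \frac{576975}{61} \approx -9458.6$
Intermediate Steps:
$T = -9630$ ($T = 18 \left(-535\right) = -9630$)
$T - \left(-214 - 41\right) \frac{41}{61} = -9630 - \left(-214 - 41\right) \frac{41}{61} = -9630 - - 255 \cdot 41 \cdot \frac{1}{61} = -9630 - \left(-255\right) \frac{41}{61} = -9630 - - \frac{10455}{61} = -9630 + \frac{10455}{61} = - \frac{576975}{61}$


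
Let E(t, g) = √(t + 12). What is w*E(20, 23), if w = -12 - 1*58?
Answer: -280*√2 ≈ -395.98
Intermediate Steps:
w = -70 (w = -12 - 58 = -70)
E(t, g) = √(12 + t)
w*E(20, 23) = -70*√(12 + 20) = -280*√2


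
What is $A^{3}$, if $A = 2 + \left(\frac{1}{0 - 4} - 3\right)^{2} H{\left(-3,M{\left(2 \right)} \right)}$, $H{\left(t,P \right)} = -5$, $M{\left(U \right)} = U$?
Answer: $- \frac{537367797}{4096} \approx -1.3119 \cdot 10^{5}$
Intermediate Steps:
$A = - \frac{813}{16}$ ($A = 2 + \left(\frac{1}{0 - 4} - 3\right)^{2} \left(-5\right) = 2 + \left(\frac{1}{-4} - 3\right)^{2} \left(-5\right) = 2 + \left(- \frac{1}{4} - 3\right)^{2} \left(-5\right) = 2 + \left(- \frac{13}{4}\right)^{2} \left(-5\right) = 2 + \frac{169}{16} \left(-5\right) = 2 - \frac{845}{16} = - \frac{813}{16} \approx -50.813$)
$A^{3} = \left(- \frac{813}{16}\right)^{3} = - \frac{537367797}{4096}$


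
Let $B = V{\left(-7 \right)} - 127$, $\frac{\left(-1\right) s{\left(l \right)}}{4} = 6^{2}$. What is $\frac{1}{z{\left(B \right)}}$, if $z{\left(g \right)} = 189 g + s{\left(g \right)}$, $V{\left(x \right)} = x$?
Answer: $- \frac{1}{25470} \approx -3.9262 \cdot 10^{-5}$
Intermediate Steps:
$s{\left(l \right)} = -144$ ($s{\left(l \right)} = - 4 \cdot 6^{2} = \left(-4\right) 36 = -144$)
$B = -134$ ($B = -7 - 127 = -134$)
$z{\left(g \right)} = -144 + 189 g$ ($z{\left(g \right)} = 189 g - 144 = -144 + 189 g$)
$\frac{1}{z{\left(B \right)}} = \frac{1}{-144 + 189 \left(-134\right)} = \frac{1}{-144 - 25326} = \frac{1}{-25470} = - \frac{1}{25470}$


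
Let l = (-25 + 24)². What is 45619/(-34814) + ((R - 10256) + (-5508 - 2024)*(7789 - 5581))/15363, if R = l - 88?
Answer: -580040583883/534847482 ≈ -1084.5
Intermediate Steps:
l = 1 (l = (-1)² = 1)
R = -87 (R = 1 - 88 = -87)
45619/(-34814) + ((R - 10256) + (-5508 - 2024)*(7789 - 5581))/15363 = 45619/(-34814) + ((-87 - 10256) + (-5508 - 2024)*(7789 - 5581))/15363 = 45619*(-1/34814) + (-10343 - 7532*2208)*(1/15363) = -45619/34814 + (-10343 - 16630656)*(1/15363) = -45619/34814 - 16640999*1/15363 = -45619/34814 - 16640999/15363 = -580040583883/534847482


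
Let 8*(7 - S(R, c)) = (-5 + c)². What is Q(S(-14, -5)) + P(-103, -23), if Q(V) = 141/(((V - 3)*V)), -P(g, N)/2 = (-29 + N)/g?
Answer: 38644/19261 ≈ 2.0063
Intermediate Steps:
P(g, N) = -2*(-29 + N)/g
S(R, c) = 7 - (-5 + c)²/8
Q(V) = 141/(V*(-3 + V)) (Q(V) = 141/(((-3 + V)*V)) = 141/((V*(-3 + V))) = 141*(1/(V*(-3 + V))) = 141/(V*(-3 + V)))
Q(S(-14, -5)) + P(-103, -23) = 141/((7 - (-5 - 5)²/8)*(-3 + (7 - (-5 - 5)²/8))) + 2*(29 - 1*(-23))/(-103) = 141/((7 - ⅛*(-10)²)*(-3 + (7 - ⅛*(-10)²))) + 2*(-1/103)*(29 + 23) = 141/((7 - ⅛*100)*(-3 + (7 - ⅛*100))) + 2*(-1/103)*52 = 141/((7 - 25/2)*(-3 + (7 - 25/2))) - 104/103 = 141/((-11/2)*(-3 - 11/2)) - 104/103 = 141*(-2/11)/(-17/2) - 104/103 = 141*(-2/11)*(-2/17) - 104/103 = 564/187 - 104/103 = 38644/19261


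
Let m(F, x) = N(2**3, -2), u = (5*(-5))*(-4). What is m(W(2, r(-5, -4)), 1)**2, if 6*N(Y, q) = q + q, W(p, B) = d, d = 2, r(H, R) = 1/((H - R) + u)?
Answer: 4/9 ≈ 0.44444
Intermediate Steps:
u = 100 (u = -25*(-4) = 100)
r(H, R) = 1/(100 + H - R) (r(H, R) = 1/((H - R) + 100) = 1/(100 + H - R))
W(p, B) = 2
N(Y, q) = q/3 (N(Y, q) = (q + q)/6 = (2*q)/6 = q/3)
m(F, x) = -2/3 (m(F, x) = (1/3)*(-2) = -2/3)
m(W(2, r(-5, -4)), 1)**2 = (-2/3)**2 = 4/9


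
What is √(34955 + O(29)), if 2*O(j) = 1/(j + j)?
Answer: √117588649/58 ≈ 186.96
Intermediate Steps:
O(j) = 1/(4*j) (O(j) = 1/(2*(j + j)) = 1/(2*((2*j))) = (1/(2*j))/2 = 1/(4*j))
√(34955 + O(29)) = √(34955 + (¼)/29) = √(34955 + (¼)*(1/29)) = √(34955 + 1/116) = √(4054781/116) = √117588649/58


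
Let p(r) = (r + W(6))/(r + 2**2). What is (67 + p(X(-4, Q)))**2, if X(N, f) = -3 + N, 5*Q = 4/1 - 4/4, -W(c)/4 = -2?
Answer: 40000/9 ≈ 4444.4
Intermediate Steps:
W(c) = 8 (W(c) = -4*(-2) = 8)
Q = 3/5 (Q = (4/1 - 4/4)/5 = (4*1 - 4*1/4)/5 = (4 - 1)/5 = (1/5)*3 = 3/5 ≈ 0.60000)
p(r) = (8 + r)/(4 + r) (p(r) = (r + 8)/(r + 2**2) = (8 + r)/(r + 4) = (8 + r)/(4 + r))
(67 + p(X(-4, Q)))**2 = (67 + (8 + (-3 - 4))/(4 + (-3 - 4)))**2 = (67 + (8 - 7)/(4 - 7))**2 = (67 + 1/(-3))**2 = (67 - 1/3*1)**2 = (67 - 1/3)**2 = (200/3)**2 = 40000/9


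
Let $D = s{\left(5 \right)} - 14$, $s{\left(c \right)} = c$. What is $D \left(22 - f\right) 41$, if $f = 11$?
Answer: $-4059$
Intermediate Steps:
$D = -9$ ($D = 5 - 14 = -9$)
$D \left(22 - f\right) 41 = - 9 \left(22 - 11\right) 41 = \left(-9\right) 11 \cdot 41 = \left(-99\right) 41 = -4059$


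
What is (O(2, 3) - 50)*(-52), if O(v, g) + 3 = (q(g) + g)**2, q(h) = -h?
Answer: 2756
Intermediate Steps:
O(v, g) = -3 (O(v, g) = -3 + (-g + g)**2 = -3 + 0**2 = -3 + 0 = -3)
(O(2, 3) - 50)*(-52) = (-3 - 50)*(-52) = -53*(-52) = 2756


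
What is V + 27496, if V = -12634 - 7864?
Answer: 6998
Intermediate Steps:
V = -20498
V + 27496 = -20498 + 27496 = 6998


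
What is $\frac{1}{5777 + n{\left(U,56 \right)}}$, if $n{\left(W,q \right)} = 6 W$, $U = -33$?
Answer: $\frac{1}{5579} \approx 0.00017924$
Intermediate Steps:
$\frac{1}{5777 + n{\left(U,56 \right)}} = \frac{1}{5777 + 6 \left(-33\right)} = \frac{1}{5777 - 198} = \frac{1}{5579}$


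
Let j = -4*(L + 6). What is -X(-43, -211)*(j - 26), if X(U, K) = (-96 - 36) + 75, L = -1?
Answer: -2622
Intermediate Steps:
X(U, K) = -57 (X(U, K) = -132 + 75 = -57)
j = -20 (j = -4*(-1 + 6) = -4*5 = -20)
-X(-43, -211)*(j - 26) = -(-57)*(-20 - 26) = -(-57)*(-46) = -1*2622 = -2622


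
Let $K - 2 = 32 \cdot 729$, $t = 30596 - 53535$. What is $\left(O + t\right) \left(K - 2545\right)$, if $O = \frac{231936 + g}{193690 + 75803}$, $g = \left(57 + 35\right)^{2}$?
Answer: $- \frac{128485793268695}{269493} \approx -4.7677 \cdot 10^{8}$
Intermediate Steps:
$t = -22939$
$g = 8464$ ($g = 92^{2} = 8464$)
$K = 23330$ ($K = 2 + 32 \cdot 729 = 2 + 23328 = 23330$)
$O = \frac{240400}{269493}$ ($O = \frac{231936 + 8464}{193690 + 75803} = \frac{240400}{269493} \approx 0.89205$)
$\left(O + t\right) \left(K - 2545\right) = \left(\frac{240400}{269493} - 22939\right) \left(23330 - 2545\right) = \left(- \frac{6181659527}{269493}\right) 20785 = - \frac{128485793268695}{269493}$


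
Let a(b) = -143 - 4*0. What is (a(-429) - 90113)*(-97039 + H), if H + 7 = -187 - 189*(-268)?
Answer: 4204214736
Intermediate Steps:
H = 50458 (H = -7 + (-187 - 189*(-268)) = -7 + (-187 + 50652) = -7 + 50465 = 50458)
a(b) = -143 (a(b) = -143 + 0 = -143)
(a(-429) - 90113)*(-97039 + H) = (-143 - 90113)*(-97039 + 50458) = -90256*(-46581) = 4204214736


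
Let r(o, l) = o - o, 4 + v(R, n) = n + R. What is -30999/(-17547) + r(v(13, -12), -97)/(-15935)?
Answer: 10333/5849 ≈ 1.7666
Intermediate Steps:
v(R, n) = -4 + R + n (v(R, n) = -4 + (n + R) = -4 + (R + n) = -4 + R + n)
r(o, l) = 0
-30999/(-17547) + r(v(13, -12), -97)/(-15935) = -30999/(-17547) + 0/(-15935) = -30999*(-1/17547) + 0*(-1/15935) = 10333/5849 + 0 = 10333/5849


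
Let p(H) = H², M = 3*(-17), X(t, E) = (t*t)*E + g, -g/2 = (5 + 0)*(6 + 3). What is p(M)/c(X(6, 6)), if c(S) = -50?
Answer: -2601/50 ≈ -52.020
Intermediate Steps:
g = -90 (g = -2*(5 + 0)*(6 + 3) = -10*9 = -2*45 = -90)
X(t, E) = -90 + E*t² (X(t, E) = (t*t)*E - 90 = t²*E - 90 = E*t² - 90 = -90 + E*t²)
M = -51
p(M)/c(X(6, 6)) = (-51)²/(-50) = 2601*(-1/50) = -2601/50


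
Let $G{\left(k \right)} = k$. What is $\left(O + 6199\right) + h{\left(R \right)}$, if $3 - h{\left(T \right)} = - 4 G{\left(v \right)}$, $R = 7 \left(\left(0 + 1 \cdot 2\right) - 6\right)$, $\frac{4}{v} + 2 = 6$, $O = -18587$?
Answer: $-12381$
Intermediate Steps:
$v = 1$ ($v = \frac{4}{-2 + 6} = \frac{4}{4} = 4 \cdot \frac{1}{4} = 1$)
$R = -28$ ($R = 7 \left(\left(0 + 2\right) - 6\right) = 7 \left(2 - 6\right) = 7 \left(-4\right) = -28$)
$h{\left(T \right)} = 7$ ($h{\left(T \right)} = 3 - \left(-4\right) 1 = 3 - -4 = 3 + 4 = 7$)
$\left(O + 6199\right) + h{\left(R \right)} = \left(-18587 + 6199\right) + 7 = -12388 + 7 = -12381$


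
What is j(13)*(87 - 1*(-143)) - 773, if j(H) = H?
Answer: 2217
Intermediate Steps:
j(13)*(87 - 1*(-143)) - 773 = 13*(87 - 1*(-143)) - 773 = 13*(87 + 143) - 773 = 13*230 - 773 = 2990 - 773 = 2217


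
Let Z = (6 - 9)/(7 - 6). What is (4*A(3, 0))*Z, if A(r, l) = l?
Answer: 0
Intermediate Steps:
Z = -3 (Z = -3/1 = -3*1 = -3)
(4*A(3, 0))*Z = (4*0)*(-3) = 0*(-3) = 0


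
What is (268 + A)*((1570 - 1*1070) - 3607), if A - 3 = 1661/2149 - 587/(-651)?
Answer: -169318851403/199857 ≈ -8.4720e+5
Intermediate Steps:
A = 934253/199857 (A = 3 + (1661/2149 - 587/(-651)) = 3 + (1661*(1/2149) - 587*(-1/651)) = 3 + (1661/2149 + 587/651) = 3 + 334682/199857 = 934253/199857 ≈ 4.6746)
(268 + A)*((1570 - 1*1070) - 3607) = (268 + 934253/199857)*((1570 - 1*1070) - 3607) = 54495929*((1570 - 1070) - 3607)/199857 = 54495929*(500 - 3607)/199857 = (54495929/199857)*(-3107) = -169318851403/199857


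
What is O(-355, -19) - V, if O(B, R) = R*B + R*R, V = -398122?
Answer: 405228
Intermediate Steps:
O(B, R) = R² + B*R (O(B, R) = B*R + R² = R² + B*R)
O(-355, -19) - V = -19*(-355 - 19) - 1*(-398122) = -19*(-374) + 398122 = 7106 + 398122 = 405228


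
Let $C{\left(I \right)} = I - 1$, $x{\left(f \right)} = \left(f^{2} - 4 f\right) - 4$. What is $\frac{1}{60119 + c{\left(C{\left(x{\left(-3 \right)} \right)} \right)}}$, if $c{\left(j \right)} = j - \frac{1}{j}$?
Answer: $\frac{16}{962159} \approx 1.6629 \cdot 10^{-5}$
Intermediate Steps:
$x{\left(f \right)} = -4 + f^{2} - 4 f$
$C{\left(I \right)} = -1 + I$
$\frac{1}{60119 + c{\left(C{\left(x{\left(-3 \right)} \right)} \right)}} = \frac{1}{60119 - \left(-16 + \frac{1}{-1 - \left(-8 - 9\right)}\right)} = \frac{1}{60119 + \left(\left(-1 + \left(-4 + 9 + 12\right)\right) - \frac{1}{-1 + \left(-4 + 9 + 12\right)}\right)} = \frac{1}{60119 + \left(\left(-1 + 17\right) - \frac{1}{-1 + 17}\right)} = \frac{1}{60119 + \left(16 - \frac{1}{16}\right)} = \frac{1}{60119 + \frac{255}{16}} = \frac{1}{\frac{962159}{16}} = \frac{16}{962159}$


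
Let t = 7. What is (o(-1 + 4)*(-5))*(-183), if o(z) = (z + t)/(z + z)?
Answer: 1525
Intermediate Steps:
o(z) = (7 + z)/(2*z) (o(z) = (z + 7)/(z + z) = (7 + z)/((2*z)) = (7 + z)*(1/(2*z)) = (7 + z)/(2*z))
(o(-1 + 4)*(-5))*(-183) = (((7 + (-1 + 4))/(2*(-1 + 4)))*(-5))*(-183) = (((½)*(7 + 3)/3)*(-5))*(-183) = (((½)*(⅓)*10)*(-5))*(-183) = ((5/3)*(-5))*(-183) = -25/3*(-183) = 1525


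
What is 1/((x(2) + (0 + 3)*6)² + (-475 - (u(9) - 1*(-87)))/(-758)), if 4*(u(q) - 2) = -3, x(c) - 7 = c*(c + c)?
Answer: 3032/3304101 ≈ 0.00091765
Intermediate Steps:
x(c) = 7 + 2*c² (x(c) = 7 + c*(c + c) = 7 + c*(2*c) = 7 + 2*c²)
u(q) = 5/4 (u(q) = 2 + (¼)*(-3) = 2 - ¾ = 5/4)
1/((x(2) + (0 + 3)*6)² + (-475 - (u(9) - 1*(-87)))/(-758)) = 1/(((7 + 2*2²) + (0 + 3)*6)² + (-475 - (5/4 - 1*(-87)))/(-758)) = 1/(((7 + 2*4) + 3*6)² + (-475 - (5/4 + 87))*(-1/758)) = 1/(((7 + 8) + 18)² + (-475 - 1*353/4)*(-1/758)) = 1/((15 + 18)² + (-475 - 353/4)*(-1/758)) = 1/(33² - 2253/4*(-1/758)) = 1/(1089 + 2253/3032) = 1/(3304101/3032) = 3032/3304101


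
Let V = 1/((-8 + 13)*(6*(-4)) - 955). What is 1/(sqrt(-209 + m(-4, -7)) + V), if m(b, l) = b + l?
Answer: -1075/254237501 - 2311250*I*sqrt(55)/254237501 ≈ -4.2283e-6 - 0.06742*I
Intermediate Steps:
V = -1/1075 (V = 1/(5*(-24) - 955) = 1/(-120 - 955) = 1/(-1075) = -1/1075 ≈ -0.00093023)
1/(sqrt(-209 + m(-4, -7)) + V) = 1/(sqrt(-209 + (-4 - 7)) - 1/1075) = 1/(sqrt(-209 - 11) - 1/1075) = 1/(sqrt(-220) - 1/1075) = 1/(2*I*sqrt(55) - 1/1075) = 1/(-1/1075 + 2*I*sqrt(55))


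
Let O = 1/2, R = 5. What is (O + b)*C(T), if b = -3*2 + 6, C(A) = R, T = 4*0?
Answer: 5/2 ≈ 2.5000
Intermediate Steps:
T = 0
C(A) = 5
O = ½ ≈ 0.50000
b = 0 (b = -6 + 6 = 0)
(O + b)*C(T) = (½ + 0)*5 = (½)*5 = 5/2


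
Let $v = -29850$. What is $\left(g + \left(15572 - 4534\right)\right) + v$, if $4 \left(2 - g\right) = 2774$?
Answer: $- \frac{39007}{2} \approx -19504.0$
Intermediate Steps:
$g = - \frac{1383}{2}$ ($g = 2 - \frac{1387}{2} = - \frac{1383}{2} \approx -691.5$)
$\left(g + \left(15572 - 4534\right)\right) + v = \left(- \frac{1383}{2} + \left(15572 - 4534\right)\right) - 29850 = \left(- \frac{1383}{2} + 11038\right) - 29850 = \frac{20693}{2} - 29850 = - \frac{39007}{2}$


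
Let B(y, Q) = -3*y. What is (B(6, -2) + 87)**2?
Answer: 4761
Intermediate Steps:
(B(6, -2) + 87)**2 = (-3*6 + 87)**2 = (-18 + 87)**2 = 69**2 = 4761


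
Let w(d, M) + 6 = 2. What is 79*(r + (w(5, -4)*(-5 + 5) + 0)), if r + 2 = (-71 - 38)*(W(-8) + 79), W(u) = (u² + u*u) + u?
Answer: -1713747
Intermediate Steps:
W(u) = u + 2*u² (W(u) = (u² + u²) + u = 2*u² + u = u + 2*u²)
w(d, M) = -4 (w(d, M) = -6 + 2 = -4)
r = -21693 (r = -2 + (-71 - 38)*(-8*(1 + 2*(-8)) + 79) = -2 - 109*(-8*(1 - 16) + 79) = -2 - 109*(-8*(-15) + 79) = -2 - 109*(120 + 79) = -2 - 109*199 = -2 - 21691 = -21693)
79*(r + (w(5, -4)*(-5 + 5) + 0)) = 79*(-21693 + (-4*(-5 + 5) + 0)) = 79*(-21693 + (-4*0 + 0)) = 79*(-21693 + (0 + 0)) = 79*(-21693 + 0) = 79*(-21693) = -1713747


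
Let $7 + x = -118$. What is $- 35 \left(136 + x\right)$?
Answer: $-385$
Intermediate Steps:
$x = -125$ ($x = -7 - 118 = -125$)
$- 35 \left(136 + x\right) = - 35 \left(136 - 125\right) = \left(-35\right) 11 = -385$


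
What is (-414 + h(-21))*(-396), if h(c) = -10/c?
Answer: 1146288/7 ≈ 1.6376e+5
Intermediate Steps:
(-414 + h(-21))*(-396) = (-414 - 10/(-21))*(-396) = (-414 - 10*(-1/21))*(-396) = (-414 + 10/21)*(-396) = -8684/21*(-396) = 1146288/7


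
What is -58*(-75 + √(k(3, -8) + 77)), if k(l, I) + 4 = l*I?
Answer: 3944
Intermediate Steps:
k(l, I) = -4 + I*l (k(l, I) = -4 + l*I = -4 + I*l)
-58*(-75 + √(k(3, -8) + 77)) = -58*(-75 + √((-4 - 8*3) + 77)) = -58*(-75 + √((-4 - 24) + 77)) = -58*(-75 + √(-28 + 77)) = -58*(-75 + √49) = -58*(-75 + 7) = -58*(-68) = 3944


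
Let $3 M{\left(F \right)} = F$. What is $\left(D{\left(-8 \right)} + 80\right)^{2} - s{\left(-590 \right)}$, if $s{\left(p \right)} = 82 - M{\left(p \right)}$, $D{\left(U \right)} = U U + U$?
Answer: $\frac{54652}{3} \approx 18217.0$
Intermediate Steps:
$D{\left(U \right)} = U + U^{2}$ ($D{\left(U \right)} = U^{2} + U = U + U^{2}$)
$M{\left(F \right)} = \frac{F}{3}$
$s{\left(p \right)} = 82 - \frac{p}{3}$
$\left(D{\left(-8 \right)} + 80\right)^{2} - s{\left(-590 \right)} = \left(- 8 \left(1 - 8\right) + 80\right)^{2} - \left(82 - - \frac{590}{3}\right) = \left(\left(-8\right) \left(-7\right) + 80\right)^{2} - \left(82 + \frac{590}{3}\right) = \left(56 + 80\right)^{2} - \frac{836}{3} = 136^{2} - \frac{836}{3} = 18496 - \frac{836}{3} = \frac{54652}{3}$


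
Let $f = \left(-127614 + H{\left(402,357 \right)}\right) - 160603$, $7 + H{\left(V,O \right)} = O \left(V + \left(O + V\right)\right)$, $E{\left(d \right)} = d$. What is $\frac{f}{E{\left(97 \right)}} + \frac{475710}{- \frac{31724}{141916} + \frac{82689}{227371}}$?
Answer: $\frac{37238050879927222}{10965303211} \approx 3.396 \cdot 10^{6}$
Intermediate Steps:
$H{\left(V,O \right)} = -7 + O \left(O + 2 V\right)$ ($H{\left(V,O \right)} = -7 + O \left(V + \left(O + V\right)\right) = -7 + O \left(O + 2 V\right)$)
$f = 126253$ ($f = \left(-127614 + \left(-7 + 357^{2} + 2 \cdot 357 \cdot 402\right)\right) - 160603 = \left(-127614 + \left(-7 + 127449 + 287028\right)\right) - 160603 = \left(-127614 + 414470\right) - 160603 = 286856 - 160603 = 126253$)
$\frac{f}{E{\left(97 \right)}} + \frac{475710}{- \frac{31724}{141916} + \frac{82689}{227371}} = \frac{126253}{97} + \frac{475710}{- \frac{31724}{141916} + \frac{82689}{227371}} = 126253 \cdot \frac{1}{97} + \frac{475710}{\left(-31724\right) \frac{1}{141916} + 82689 \cdot \frac{1}{227371}} = \frac{126253}{97} + \frac{475710}{- \frac{7931}{35479} + \frac{82689}{227371}} = \frac{126253}{97} + \frac{475710}{\frac{1130443630}{8066895709}} = \frac{126253}{97} + 475710 \cdot \frac{8066895709}{1130443630} = \frac{126253}{97} + \frac{383750295772839}{113044363} = \frac{37238050879927222}{10965303211}$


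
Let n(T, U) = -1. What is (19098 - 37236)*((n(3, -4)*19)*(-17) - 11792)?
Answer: 208024722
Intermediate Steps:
(19098 - 37236)*((n(3, -4)*19)*(-17) - 11792) = (19098 - 37236)*(-1*19*(-17) - 11792) = -18138*(-19*(-17) - 11792) = -18138*(323 - 11792) = -18138*(-11469) = 208024722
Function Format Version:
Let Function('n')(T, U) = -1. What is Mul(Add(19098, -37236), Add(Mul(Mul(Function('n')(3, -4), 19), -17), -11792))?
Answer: 208024722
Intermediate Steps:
Mul(Add(19098, -37236), Add(Mul(Mul(Function('n')(3, -4), 19), -17), -11792)) = Mul(Add(19098, -37236), Add(Mul(Mul(-1, 19), -17), -11792)) = Mul(-18138, Add(Mul(-19, -17), -11792)) = Mul(-18138, Add(323, -11792)) = Mul(-18138, -11469) = 208024722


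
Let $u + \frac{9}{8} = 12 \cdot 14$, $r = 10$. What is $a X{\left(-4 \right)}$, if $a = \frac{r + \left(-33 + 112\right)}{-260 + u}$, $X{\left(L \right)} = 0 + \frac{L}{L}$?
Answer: $- \frac{712}{745} \approx -0.9557$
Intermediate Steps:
$X{\left(L \right)} = 1$ ($X{\left(L \right)} = 0 + 1 = 1$)
$u = \frac{1335}{8}$ ($u = - \frac{9}{8} + 12 \cdot 14 = - \frac{9}{8} + 168 = \frac{1335}{8} \approx 166.88$)
$a = - \frac{712}{745}$ ($a = \frac{10 + \left(-33 + 112\right)}{-260 + \frac{1335}{8}} = \frac{10 + 79}{- \frac{745}{8}} = 89 \left(- \frac{8}{745}\right) = - \frac{712}{745} \approx -0.9557$)
$a X{\left(-4 \right)} = \left(- \frac{712}{745}\right) 1 = - \frac{712}{745}$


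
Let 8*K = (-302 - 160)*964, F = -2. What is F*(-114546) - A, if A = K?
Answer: 284763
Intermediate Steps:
K = -55671 (K = ((-302 - 160)*964)/8 = (-462*964)/8 = (⅛)*(-445368) = -55671)
A = -55671
F*(-114546) - A = -2*(-114546) - 1*(-55671) = 229092 + 55671 = 284763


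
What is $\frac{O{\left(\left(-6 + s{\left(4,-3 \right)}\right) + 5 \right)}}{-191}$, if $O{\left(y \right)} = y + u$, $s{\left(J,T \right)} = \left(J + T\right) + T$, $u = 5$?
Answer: $- \frac{2}{191} \approx -0.010471$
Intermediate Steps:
$s{\left(J,T \right)} = J + 2 T$
$O{\left(y \right)} = 5 + y$ ($O{\left(y \right)} = y + 5 = 5 + y$)
$\frac{O{\left(\left(-6 + s{\left(4,-3 \right)}\right) + 5 \right)}}{-191} = \frac{5 + \left(\left(-6 + \left(4 + 2 \left(-3\right)\right)\right) + 5\right)}{-191} = \left(5 + \left(\left(-6 + \left(4 - 6\right)\right) + 5\right)\right) \left(- \frac{1}{191}\right) = \left(5 + \left(\left(-6 - 2\right) + 5\right)\right) \left(- \frac{1}{191}\right) = \left(5 + \left(-8 + 5\right)\right) \left(- \frac{1}{191}\right) = \left(5 - 3\right) \left(- \frac{1}{191}\right) = 2 \left(- \frac{1}{191}\right) = - \frac{2}{191}$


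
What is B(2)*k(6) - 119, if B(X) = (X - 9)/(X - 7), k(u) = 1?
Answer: -588/5 ≈ -117.60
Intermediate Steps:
B(X) = (-9 + X)/(-7 + X)
B(2)*k(6) - 119 = ((-9 + 2)/(-7 + 2))*1 - 119 = (-7/(-5))*1 - 119 = -⅕*(-7)*1 - 119 = (7/5)*1 - 119 = 7/5 - 119 = -588/5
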